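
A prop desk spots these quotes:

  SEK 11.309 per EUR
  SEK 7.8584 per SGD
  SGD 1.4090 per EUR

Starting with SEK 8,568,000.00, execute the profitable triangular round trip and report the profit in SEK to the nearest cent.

Profitable loop is SEK → SGD → EUR → SEK:
SEK 8,568,000.00 ÷ 7.8584 = SGD 1,090,298.28
SGD 1,090,298.28 ÷ 1.4090 = EUR 773,809.99
EUR 773,809.99 × 11.309 = SEK 8,751,017.21
Profit = SEK 8,751,017.21 − SEK 8,568,000.00

Profit: SEK 183,017.21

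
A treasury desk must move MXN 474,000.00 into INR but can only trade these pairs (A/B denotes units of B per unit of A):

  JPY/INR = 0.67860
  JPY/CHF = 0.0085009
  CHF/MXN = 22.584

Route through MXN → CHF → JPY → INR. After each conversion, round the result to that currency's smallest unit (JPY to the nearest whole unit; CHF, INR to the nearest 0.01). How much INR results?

INR 1,675,430.83

MXN 474,000.00 ÷ 22.584 = CHF 20,988.31
CHF 20,988.31 ÷ 0.0085009 = JPY 2,468,952
JPY 2,468,952 × 0.67860 = INR 1,675,430.83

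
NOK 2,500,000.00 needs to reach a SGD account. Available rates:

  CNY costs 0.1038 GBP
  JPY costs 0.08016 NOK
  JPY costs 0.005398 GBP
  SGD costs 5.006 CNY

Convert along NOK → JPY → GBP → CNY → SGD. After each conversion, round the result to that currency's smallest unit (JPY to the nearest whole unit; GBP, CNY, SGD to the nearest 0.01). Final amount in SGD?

SGD 323,986.55

NOK 2,500,000.00 ÷ 0.08016 = JPY 31,187,625
JPY 31,187,625 × 0.005398 = GBP 168,350.80
GBP 168,350.80 ÷ 0.1038 = CNY 1,621,876.69
CNY 1,621,876.69 ÷ 5.006 = SGD 323,986.55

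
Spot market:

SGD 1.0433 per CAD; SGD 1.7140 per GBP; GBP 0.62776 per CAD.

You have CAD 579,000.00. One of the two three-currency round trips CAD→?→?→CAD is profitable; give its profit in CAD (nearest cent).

Profit: CAD 18,136.77

Profitable loop is CAD → GBP → SGD → CAD:
CAD 579,000.00 × 0.62776 = GBP 363,473.04
GBP 363,473.04 × 1.7140 = SGD 622,992.79
SGD 622,992.79 ÷ 1.0433 = CAD 597,136.77
Profit = CAD 597,136.77 − CAD 579,000.00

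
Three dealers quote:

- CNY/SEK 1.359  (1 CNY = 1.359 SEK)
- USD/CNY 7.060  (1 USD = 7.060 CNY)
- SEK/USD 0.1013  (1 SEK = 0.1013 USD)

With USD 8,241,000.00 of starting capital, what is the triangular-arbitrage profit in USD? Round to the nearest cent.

Profit: USD 238,032.72

Profitable loop is USD → SEK → CNY → USD:
USD 8,241,000.00 ÷ 0.1013 = SEK 81,352,418.56
SEK 81,352,418.56 ÷ 1.359 = CNY 59,861,970.98
CNY 59,861,970.98 ÷ 7.060 = USD 8,479,032.72
Profit = USD 8,479,032.72 − USD 8,241,000.00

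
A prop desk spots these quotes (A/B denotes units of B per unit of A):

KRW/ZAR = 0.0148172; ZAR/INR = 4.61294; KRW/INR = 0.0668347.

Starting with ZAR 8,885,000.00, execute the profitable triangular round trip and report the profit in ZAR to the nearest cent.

Profitable loop is ZAR → INR → KRW → ZAR:
ZAR 8,885,000.00 × 4.61294 = INR 40,985,971.90
INR 40,985,971.90 ÷ 0.0668347 = KRW 613,243,897
KRW 613,243,897 × 0.0148172 = ZAR 9,086,557.47
Profit = ZAR 9,086,557.47 − ZAR 8,885,000.00

Profit: ZAR 201,557.47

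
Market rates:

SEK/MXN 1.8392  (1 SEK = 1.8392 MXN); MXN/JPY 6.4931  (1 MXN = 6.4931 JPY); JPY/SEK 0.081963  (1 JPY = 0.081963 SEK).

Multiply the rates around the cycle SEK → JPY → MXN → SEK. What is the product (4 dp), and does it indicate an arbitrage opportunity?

1.0216 (arbitrage exists)

Around SEK → JPY → MXN → SEK: 1 ÷ 0.081963 ÷ 6.4931 ÷ 1.8392 = 1.021648
Product > 1; profitable direction is SEK → JPY → MXN → SEK.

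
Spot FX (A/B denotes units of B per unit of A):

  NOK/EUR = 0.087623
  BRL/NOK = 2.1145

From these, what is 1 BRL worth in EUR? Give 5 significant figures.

1 BRL × 2.1145 = 2.1145 NOK
2.1145 NOK × 0.087623 = 0.185279 EUR

BRL/EUR = 0.18528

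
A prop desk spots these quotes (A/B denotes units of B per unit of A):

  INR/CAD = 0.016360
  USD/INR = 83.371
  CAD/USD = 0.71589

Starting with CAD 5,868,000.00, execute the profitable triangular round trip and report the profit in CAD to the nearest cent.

Profit: CAD 141,599.07

Profitable loop is CAD → INR → USD → CAD:
CAD 5,868,000.00 ÷ 0.016360 = INR 358,679,706.60
INR 358,679,706.60 ÷ 83.371 = USD 4,302,211.88
USD 4,302,211.88 ÷ 0.71589 = CAD 6,009,599.07
Profit = CAD 6,009,599.07 − CAD 5,868,000.00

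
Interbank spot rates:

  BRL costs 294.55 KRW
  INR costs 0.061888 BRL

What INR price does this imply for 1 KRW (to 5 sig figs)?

KRW/INR = 0.054857

1 KRW ÷ 294.55 = 0.00339501 BRL
0.00339501 BRL ÷ 0.061888 = 0.0548573 INR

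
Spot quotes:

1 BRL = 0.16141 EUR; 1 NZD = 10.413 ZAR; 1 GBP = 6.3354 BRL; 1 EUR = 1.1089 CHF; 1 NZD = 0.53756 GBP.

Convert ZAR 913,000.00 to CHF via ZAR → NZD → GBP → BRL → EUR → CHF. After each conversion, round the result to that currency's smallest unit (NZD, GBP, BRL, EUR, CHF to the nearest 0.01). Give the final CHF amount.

ZAR 913,000.00 ÷ 10.413 = NZD 87,678.86
NZD 87,678.86 × 0.53756 = GBP 47,132.65
GBP 47,132.65 × 6.3354 = BRL 298,604.19
BRL 298,604.19 × 0.16141 = EUR 48,197.70
EUR 48,197.70 × 1.1089 = CHF 53,446.43

CHF 53,446.43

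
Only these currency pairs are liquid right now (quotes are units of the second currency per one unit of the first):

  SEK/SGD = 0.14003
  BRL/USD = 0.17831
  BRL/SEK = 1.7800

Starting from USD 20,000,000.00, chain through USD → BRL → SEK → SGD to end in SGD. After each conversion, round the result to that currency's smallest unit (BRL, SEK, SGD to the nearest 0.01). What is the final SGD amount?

USD 20,000,000.00 ÷ 0.17831 = BRL 112,164,208.40
BRL 112,164,208.40 × 1.7800 = SEK 199,652,290.95
SEK 199,652,290.95 × 0.14003 = SGD 27,957,310.30

SGD 27,957,310.30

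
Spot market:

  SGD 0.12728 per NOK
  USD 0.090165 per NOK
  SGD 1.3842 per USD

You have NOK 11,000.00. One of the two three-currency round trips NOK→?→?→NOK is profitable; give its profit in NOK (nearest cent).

Profitable loop is NOK → SGD → USD → NOK:
NOK 11,000.00 × 0.12728 = SGD 1,400.08
SGD 1,400.08 ÷ 1.3842 = USD 1,011.47
USD 1,011.47 ÷ 0.090165 = NOK 11,218.02
Profit = NOK 11,218.02 − NOK 11,000.00

Profit: NOK 218.02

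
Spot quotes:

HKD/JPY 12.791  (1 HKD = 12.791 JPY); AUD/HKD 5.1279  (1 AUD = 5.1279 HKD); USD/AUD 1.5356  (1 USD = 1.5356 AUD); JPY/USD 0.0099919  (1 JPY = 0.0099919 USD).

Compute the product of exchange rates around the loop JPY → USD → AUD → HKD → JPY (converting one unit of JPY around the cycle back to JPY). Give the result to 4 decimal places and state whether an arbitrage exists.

1.0064 (arbitrage exists)

Around JPY → USD → AUD → HKD → JPY: 1 × 0.0099919 × 1.5356 × 5.1279 × 12.791 = 1.006399
Product > 1; profitable direction is JPY → USD → AUD → HKD → JPY.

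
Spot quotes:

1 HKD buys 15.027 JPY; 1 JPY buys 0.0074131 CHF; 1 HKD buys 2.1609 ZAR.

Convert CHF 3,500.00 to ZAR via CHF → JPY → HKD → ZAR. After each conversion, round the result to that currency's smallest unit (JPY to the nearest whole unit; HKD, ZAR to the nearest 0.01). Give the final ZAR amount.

CHF 3,500.00 ÷ 0.0074131 = JPY 472,137
JPY 472,137 ÷ 15.027 = HKD 31,419.25
HKD 31,419.25 × 2.1609 = ZAR 67,893.86

ZAR 67,893.86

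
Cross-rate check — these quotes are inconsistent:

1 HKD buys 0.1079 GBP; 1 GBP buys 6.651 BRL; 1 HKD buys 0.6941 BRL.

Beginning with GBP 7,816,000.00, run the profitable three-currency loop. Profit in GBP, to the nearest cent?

Profitable loop is GBP → BRL → HKD → GBP:
GBP 7,816,000.00 × 6.651 = BRL 51,984,216.00
BRL 51,984,216.00 ÷ 0.6941 = HKD 74,894,418.67
HKD 74,894,418.67 × 0.1079 = GBP 8,081,107.77
Profit = GBP 8,081,107.77 − GBP 7,816,000.00

Profit: GBP 265,107.77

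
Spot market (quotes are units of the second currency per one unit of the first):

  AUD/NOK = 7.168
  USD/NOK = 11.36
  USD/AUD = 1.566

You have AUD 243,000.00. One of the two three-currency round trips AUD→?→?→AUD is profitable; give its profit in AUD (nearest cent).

Profit: AUD 2,920.57

Profitable loop is AUD → USD → NOK → AUD:
AUD 243,000.00 ÷ 1.566 = USD 155,172.41
USD 155,172.41 × 11.36 = NOK 1,762,758.62
NOK 1,762,758.62 ÷ 7.168 = AUD 245,920.57
Profit = AUD 245,920.57 − AUD 243,000.00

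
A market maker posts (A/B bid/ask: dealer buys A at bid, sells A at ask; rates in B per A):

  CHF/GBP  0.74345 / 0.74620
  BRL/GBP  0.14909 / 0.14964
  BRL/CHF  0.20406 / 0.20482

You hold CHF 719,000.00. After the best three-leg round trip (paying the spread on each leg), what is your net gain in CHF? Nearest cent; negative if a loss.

Best loop CHF → GBP → BRL → CHF:
CHF 719,000.00 × 0.74345 (sell CHF at bid) = GBP 534,540.55
GBP 534,540.55 ÷ 0.14964 (buy BRL at ask) = BRL 3,572,176.89
BRL 3,572,176.89 × 0.20406 (sell BRL at bid) = CHF 728,938.42

Net profit: CHF 9,938.42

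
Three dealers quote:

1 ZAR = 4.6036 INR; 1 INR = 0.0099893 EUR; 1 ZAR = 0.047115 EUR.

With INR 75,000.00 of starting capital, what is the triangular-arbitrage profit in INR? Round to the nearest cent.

Profitable loop is INR → ZAR → EUR → INR:
INR 75,000.00 ÷ 4.6036 = ZAR 16,291.60
ZAR 16,291.60 × 0.047115 = EUR 767.58
EUR 767.58 ÷ 0.0099893 = INR 76,840.08
Profit = INR 76,840.08 − INR 75,000.00

Profit: INR 1,840.08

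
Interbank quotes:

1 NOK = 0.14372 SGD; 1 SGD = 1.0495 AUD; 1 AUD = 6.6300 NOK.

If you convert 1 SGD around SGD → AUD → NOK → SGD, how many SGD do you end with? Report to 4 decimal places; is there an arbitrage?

1.0000 (no arbitrage)

Around SGD → AUD → NOK → SGD: 1 × 1.0495 × 6.6300 × 0.14372 = 1.000030
Product ≈ 1 (deviation 0.003%, within rounding noise).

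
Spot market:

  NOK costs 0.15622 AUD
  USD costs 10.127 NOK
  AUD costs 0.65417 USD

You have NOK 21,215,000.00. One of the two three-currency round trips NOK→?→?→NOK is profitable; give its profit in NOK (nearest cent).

Profitable loop is NOK → AUD → USD → NOK:
NOK 21,215,000.00 × 0.15622 = AUD 3,314,207.30
AUD 3,314,207.30 × 0.65417 = USD 2,168,054.99
USD 2,168,054.99 × 10.127 = NOK 21,955,892.88
Profit = NOK 21,955,892.88 − NOK 21,215,000.00

Profit: NOK 740,892.88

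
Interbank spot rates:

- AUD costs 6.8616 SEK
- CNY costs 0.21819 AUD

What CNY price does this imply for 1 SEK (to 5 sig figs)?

1 SEK ÷ 6.8616 = 0.145739 AUD
0.145739 AUD ÷ 0.21819 = 0.667944 CNY

SEK/CNY = 0.66794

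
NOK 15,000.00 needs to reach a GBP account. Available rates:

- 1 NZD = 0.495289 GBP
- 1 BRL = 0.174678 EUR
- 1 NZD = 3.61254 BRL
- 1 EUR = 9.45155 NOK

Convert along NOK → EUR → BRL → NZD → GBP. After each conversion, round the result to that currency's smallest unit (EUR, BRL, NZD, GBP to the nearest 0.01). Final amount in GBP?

GBP 1,245.65

NOK 15,000.00 ÷ 9.45155 = EUR 1,587.04
EUR 1,587.04 ÷ 0.174678 = BRL 9,085.52
BRL 9,085.52 ÷ 3.61254 = NZD 2,514.99
NZD 2,514.99 × 0.495289 = GBP 1,245.65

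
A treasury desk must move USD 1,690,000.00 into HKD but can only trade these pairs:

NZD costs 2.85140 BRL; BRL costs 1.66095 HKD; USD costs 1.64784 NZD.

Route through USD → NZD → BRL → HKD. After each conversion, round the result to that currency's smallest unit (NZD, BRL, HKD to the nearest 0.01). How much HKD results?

USD 1,690,000.00 × 1.64784 = NZD 2,784,849.60
NZD 2,784,849.60 × 2.85140 = BRL 7,940,720.15
BRL 7,940,720.15 × 1.66095 = HKD 13,189,139.13

HKD 13,189,139.13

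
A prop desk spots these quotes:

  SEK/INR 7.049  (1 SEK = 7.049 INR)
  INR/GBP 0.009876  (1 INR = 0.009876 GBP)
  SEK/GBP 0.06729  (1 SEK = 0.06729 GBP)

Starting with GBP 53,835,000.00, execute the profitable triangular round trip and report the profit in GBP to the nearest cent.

Profit: GBP 1,860,842.90

Profitable loop is GBP → SEK → INR → GBP:
GBP 53,835,000.00 ÷ 0.06729 = SEK 800,044,583.15
SEK 800,044,583.15 × 7.049 = INR 5,639,514,266.61
INR 5,639,514,266.61 × 0.009876 = GBP 55,695,842.90
Profit = GBP 55,695,842.90 − GBP 53,835,000.00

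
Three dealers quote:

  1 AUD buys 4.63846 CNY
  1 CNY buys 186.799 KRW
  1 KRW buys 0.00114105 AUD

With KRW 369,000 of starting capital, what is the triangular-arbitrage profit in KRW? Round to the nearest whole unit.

Profitable loop is KRW → CNY → AUD → KRW:
KRW 369,000 ÷ 186.799 = CNY 1,975.39
CNY 1,975.39 ÷ 4.63846 = AUD 425.87
AUD 425.87 ÷ 0.00114105 = KRW 373,227
Profit = KRW 373,227 − KRW 369,000

Profit: KRW 4,227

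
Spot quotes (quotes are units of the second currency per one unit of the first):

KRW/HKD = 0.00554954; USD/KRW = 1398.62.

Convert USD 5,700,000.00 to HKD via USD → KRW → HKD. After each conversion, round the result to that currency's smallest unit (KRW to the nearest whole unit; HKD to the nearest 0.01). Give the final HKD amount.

USD 5,700,000.00 × 1398.62 = KRW 7,972,134,000
KRW 7,972,134,000 × 0.00554954 = HKD 44,241,676.52

HKD 44,241,676.52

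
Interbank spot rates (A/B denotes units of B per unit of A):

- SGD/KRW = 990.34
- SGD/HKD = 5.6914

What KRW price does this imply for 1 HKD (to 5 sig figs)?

HKD/KRW = 174.01

1 HKD ÷ 5.6914 = 0.175704 SGD
0.175704 SGD × 990.34 = 174.006 KRW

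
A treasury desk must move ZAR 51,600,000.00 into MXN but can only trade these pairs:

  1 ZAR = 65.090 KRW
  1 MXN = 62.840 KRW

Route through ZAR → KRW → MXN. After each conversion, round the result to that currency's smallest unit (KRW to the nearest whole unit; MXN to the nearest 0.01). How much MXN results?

MXN 53,447,549.33

ZAR 51,600,000.00 × 65.090 = KRW 3,358,644,000
KRW 3,358,644,000 ÷ 62.840 = MXN 53,447,549.33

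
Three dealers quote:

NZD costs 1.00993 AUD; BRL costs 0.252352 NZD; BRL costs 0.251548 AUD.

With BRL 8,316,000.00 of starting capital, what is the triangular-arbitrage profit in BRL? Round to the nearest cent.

Profit: BRL 109,421.49

Profitable loop is BRL → NZD → AUD → BRL:
BRL 8,316,000.00 × 0.252352 = NZD 2,098,559.23
NZD 2,098,559.23 × 1.00993 = AUD 2,119,397.93
AUD 2,119,397.93 ÷ 0.251548 = BRL 8,425,421.49
Profit = BRL 8,425,421.49 − BRL 8,316,000.00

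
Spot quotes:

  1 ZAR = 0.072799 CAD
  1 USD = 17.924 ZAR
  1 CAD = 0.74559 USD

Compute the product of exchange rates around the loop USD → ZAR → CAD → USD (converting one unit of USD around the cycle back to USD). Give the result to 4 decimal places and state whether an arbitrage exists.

Around USD → ZAR → CAD → USD: 1 × 17.924 × 0.072799 × 0.74559 = 0.972883
Product < 1; profitable direction is USD → CAD → ZAR → USD.

0.9729 (arbitrage exists)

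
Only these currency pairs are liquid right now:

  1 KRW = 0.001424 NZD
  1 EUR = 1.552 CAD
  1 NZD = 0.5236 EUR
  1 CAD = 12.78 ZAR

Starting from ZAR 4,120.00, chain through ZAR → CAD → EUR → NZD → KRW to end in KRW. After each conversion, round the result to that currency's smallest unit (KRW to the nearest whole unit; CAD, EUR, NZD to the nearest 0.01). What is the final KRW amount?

KRW 278,596

ZAR 4,120.00 ÷ 12.78 = CAD 322.38
CAD 322.38 ÷ 1.552 = EUR 207.72
EUR 207.72 ÷ 0.5236 = NZD 396.72
NZD 396.72 ÷ 0.001424 = KRW 278,596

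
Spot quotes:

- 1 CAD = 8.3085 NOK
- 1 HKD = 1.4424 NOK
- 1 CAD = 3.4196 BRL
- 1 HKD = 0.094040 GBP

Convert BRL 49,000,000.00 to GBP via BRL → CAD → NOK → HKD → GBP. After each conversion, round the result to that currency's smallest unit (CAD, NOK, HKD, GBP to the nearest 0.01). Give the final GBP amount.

GBP 7,761,940.38

BRL 49,000,000.00 ÷ 3.4196 = CAD 14,329,161.31
CAD 14,329,161.31 × 8.3085 = NOK 119,053,836.74
NOK 119,053,836.74 ÷ 1.4424 = HKD 82,538,711.00
HKD 82,538,711.00 × 0.094040 = GBP 7,761,940.38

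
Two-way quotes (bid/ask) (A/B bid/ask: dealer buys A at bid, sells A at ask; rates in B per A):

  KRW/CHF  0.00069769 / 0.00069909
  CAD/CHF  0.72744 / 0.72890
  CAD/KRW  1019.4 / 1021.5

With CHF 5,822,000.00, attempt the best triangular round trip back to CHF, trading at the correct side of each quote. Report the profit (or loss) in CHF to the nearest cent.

Best loop CHF → KRW → CAD → CHF:
CHF 5,822,000.00 ÷ 0.00069909 (buy KRW at ask) = KRW 8,327,969,217
KRW 8,327,969,217 ÷ 1021.5 (buy CAD at ask) = CAD 8,152,686.46
CAD 8,152,686.46 × 0.72744 (sell CAD at bid) = CHF 5,930,590.24

Net profit: CHF 108,590.24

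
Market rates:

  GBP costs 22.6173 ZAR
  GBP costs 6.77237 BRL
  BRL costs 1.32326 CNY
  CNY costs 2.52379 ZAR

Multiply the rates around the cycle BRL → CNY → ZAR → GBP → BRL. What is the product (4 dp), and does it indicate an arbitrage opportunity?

Around BRL → CNY → ZAR → GBP → BRL: 1 × 1.32326 × 2.52379 ÷ 22.6173 × 6.77237 = 0.999996
Product ≈ 1 (deviation 0.000%, within rounding noise).

1.0000 (no arbitrage)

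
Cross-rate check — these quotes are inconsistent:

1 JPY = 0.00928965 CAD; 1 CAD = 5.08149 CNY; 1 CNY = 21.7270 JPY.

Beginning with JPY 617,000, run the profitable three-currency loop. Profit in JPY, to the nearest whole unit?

Profit: JPY 15,813

Profitable loop is JPY → CAD → CNY → JPY:
JPY 617,000 × 0.00928965 = CAD 5,731.71
CAD 5,731.71 × 5.08149 = CNY 29,125.65
CNY 29,125.65 × 21.7270 = JPY 632,813
Profit = JPY 632,813 − JPY 617,000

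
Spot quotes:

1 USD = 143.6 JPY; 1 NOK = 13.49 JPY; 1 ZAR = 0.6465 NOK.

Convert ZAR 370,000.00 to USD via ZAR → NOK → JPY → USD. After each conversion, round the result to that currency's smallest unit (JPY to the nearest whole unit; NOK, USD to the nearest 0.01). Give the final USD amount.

USD 22,471.27

ZAR 370,000.00 × 0.6465 = NOK 239,205.00
NOK 239,205.00 × 13.49 = JPY 3,226,875
JPY 3,226,875 ÷ 143.6 = USD 22,471.27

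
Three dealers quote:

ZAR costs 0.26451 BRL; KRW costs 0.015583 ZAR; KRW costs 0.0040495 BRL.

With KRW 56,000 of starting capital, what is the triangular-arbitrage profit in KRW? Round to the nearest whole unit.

Profit: KRW 1,001

Profitable loop is KRW → ZAR → BRL → KRW:
KRW 56,000 × 0.015583 = ZAR 872.65
ZAR 872.65 × 0.26451 = BRL 230.82
BRL 230.82 ÷ 0.0040495 = KRW 57,001
Profit = KRW 57,001 − KRW 56,000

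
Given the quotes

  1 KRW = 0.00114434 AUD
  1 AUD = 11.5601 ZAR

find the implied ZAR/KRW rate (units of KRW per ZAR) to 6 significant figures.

ZAR/KRW = 75.5933

1 ZAR ÷ 11.5601 = 0.0865044 AUD
0.0865044 AUD ÷ 0.00114434 = 75.5933 KRW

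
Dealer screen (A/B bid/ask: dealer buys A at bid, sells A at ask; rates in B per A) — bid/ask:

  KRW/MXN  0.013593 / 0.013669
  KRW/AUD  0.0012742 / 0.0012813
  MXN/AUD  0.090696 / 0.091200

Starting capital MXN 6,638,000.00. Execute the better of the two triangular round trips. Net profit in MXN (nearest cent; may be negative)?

Best loop MXN → KRW → AUD → MXN:
MXN 6,638,000.00 ÷ 0.013669 (buy KRW at ask) = KRW 485,624,406
KRW 485,624,406 × 0.0012742 (sell KRW at bid) = AUD 618,782.62
AUD 618,782.62 ÷ 0.091200 (buy MXN at ask) = MXN 6,784,897.12

Net profit: MXN 146,897.12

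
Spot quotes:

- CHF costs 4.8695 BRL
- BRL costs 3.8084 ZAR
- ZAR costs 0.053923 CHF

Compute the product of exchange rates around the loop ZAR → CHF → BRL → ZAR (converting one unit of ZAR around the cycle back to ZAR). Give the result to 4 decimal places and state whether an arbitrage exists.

Around ZAR → CHF → BRL → ZAR: 1 × 0.053923 × 4.8695 × 3.8084 = 1.000002
Product ≈ 1 (deviation 0.000%, within rounding noise).

1.0000 (no arbitrage)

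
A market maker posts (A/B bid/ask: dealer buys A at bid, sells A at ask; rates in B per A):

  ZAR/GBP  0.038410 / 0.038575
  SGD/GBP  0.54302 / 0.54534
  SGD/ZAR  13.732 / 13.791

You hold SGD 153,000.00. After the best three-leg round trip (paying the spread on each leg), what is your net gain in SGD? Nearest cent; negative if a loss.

Best loop SGD → GBP → ZAR → SGD:
SGD 153,000.00 × 0.54302 (sell SGD at bid) = GBP 83,082.06
GBP 83,082.06 ÷ 0.038575 (buy ZAR at ask) = ZAR 2,153,779.91
ZAR 2,153,779.91 ÷ 13.791 (buy SGD at ask) = SGD 156,172.86

Net profit: SGD 3,172.86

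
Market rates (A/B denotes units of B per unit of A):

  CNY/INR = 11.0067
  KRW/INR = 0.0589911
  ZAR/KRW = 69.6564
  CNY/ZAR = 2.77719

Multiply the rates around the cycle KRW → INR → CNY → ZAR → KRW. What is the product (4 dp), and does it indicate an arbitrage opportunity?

Around KRW → INR → CNY → ZAR → KRW: 1 × 0.0589911 ÷ 11.0067 × 2.77719 × 69.6564 = 1.036802
Product > 1; profitable direction is KRW → INR → CNY → ZAR → KRW.

1.0368 (arbitrage exists)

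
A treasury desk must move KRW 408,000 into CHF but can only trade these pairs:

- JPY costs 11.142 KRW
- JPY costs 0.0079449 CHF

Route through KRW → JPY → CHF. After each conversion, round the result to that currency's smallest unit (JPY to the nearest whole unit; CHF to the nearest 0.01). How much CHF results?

CHF 290.93

KRW 408,000 ÷ 11.142 = JPY 36,618
JPY 36,618 × 0.0079449 = CHF 290.93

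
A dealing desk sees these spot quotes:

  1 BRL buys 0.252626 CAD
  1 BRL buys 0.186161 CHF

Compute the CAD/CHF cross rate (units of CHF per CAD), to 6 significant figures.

1 CAD ÷ 0.252626 = 3.95842 BRL
3.95842 BRL × 0.186161 = 0.736904 CHF

CAD/CHF = 0.736904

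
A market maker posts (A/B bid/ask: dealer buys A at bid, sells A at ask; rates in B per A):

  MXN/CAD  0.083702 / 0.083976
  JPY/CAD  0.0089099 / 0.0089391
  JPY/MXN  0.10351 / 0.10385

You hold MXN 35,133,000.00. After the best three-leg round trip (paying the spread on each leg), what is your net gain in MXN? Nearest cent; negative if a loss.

Best loop MXN → JPY → CAD → MXN:
MXN 35,133,000.00 ÷ 0.10385 (buy JPY at ask) = JPY 338,305,248
JPY 338,305,248 × 0.0089099 (sell JPY at bid) = CAD 3,014,265.93
CAD 3,014,265.93 ÷ 0.083976 (buy MXN at ask) = MXN 35,894,373.73

Net profit: MXN 761,373.73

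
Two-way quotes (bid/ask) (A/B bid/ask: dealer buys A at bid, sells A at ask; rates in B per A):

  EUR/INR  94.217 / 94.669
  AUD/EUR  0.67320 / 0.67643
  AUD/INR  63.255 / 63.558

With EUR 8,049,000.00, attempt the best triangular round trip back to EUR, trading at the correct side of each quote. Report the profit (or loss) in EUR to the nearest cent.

Best loop EUR → INR → AUD → EUR:
EUR 8,049,000.00 × 94.217 (sell EUR at bid) = INR 758,352,633.00
INR 758,352,633.00 ÷ 63.558 (buy AUD at ask) = AUD 11,931,662.94
AUD 11,931,662.94 × 0.67320 (sell AUD at bid) = EUR 8,032,395.49

Net result: EUR -16,604.51 (no profitable arbitrage after spreads)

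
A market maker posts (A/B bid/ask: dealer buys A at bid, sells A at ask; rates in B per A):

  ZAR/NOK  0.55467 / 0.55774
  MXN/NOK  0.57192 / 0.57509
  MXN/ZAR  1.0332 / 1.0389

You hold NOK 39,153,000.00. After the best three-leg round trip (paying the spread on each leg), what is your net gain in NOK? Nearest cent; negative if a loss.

Best loop NOK → MXN → ZAR → NOK:
NOK 39,153,000.00 ÷ 0.57509 (buy MXN at ask) = MXN 68,081,517.68
MXN 68,081,517.68 × 1.0332 (sell MXN at bid) = ZAR 70,341,824.06
ZAR 70,341,824.06 × 0.55467 (sell ZAR at bid) = NOK 39,016,499.55

Net result: NOK -136,500.45 (no profitable arbitrage after spreads)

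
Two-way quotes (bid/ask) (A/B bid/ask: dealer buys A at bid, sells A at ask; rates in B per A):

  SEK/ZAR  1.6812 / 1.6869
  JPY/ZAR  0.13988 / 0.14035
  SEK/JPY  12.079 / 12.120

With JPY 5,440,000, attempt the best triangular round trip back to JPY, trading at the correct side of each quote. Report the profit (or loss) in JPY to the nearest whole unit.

Net profit: JPY 8,741

Best loop JPY → ZAR → SEK → JPY:
JPY 5,440,000 × 0.13988 (sell JPY at bid) = ZAR 760,947.20
ZAR 760,947.20 ÷ 1.6869 (buy SEK at ask) = SEK 451,092.06
SEK 451,092.06 × 12.079 (sell SEK at bid) = JPY 5,448,741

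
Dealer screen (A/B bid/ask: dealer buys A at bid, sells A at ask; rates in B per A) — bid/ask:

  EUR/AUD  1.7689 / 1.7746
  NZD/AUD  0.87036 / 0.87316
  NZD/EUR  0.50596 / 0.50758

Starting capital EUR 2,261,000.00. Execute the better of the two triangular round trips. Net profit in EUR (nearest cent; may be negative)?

Net profit: EUR 56,534.44

Best loop EUR → AUD → NZD → EUR:
EUR 2,261,000.00 × 1.7689 (sell EUR at bid) = AUD 3,999,482.90
AUD 3,999,482.90 ÷ 0.87316 (buy NZD at ask) = NZD 4,580,469.67
NZD 4,580,469.67 × 0.50596 (sell NZD at bid) = EUR 2,317,534.44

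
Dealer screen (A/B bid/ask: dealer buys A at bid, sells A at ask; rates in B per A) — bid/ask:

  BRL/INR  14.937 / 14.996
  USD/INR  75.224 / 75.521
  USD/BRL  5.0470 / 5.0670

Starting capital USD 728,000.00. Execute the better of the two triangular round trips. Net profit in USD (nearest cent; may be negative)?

Best loop USD → BRL → INR → USD:
USD 728,000.00 × 5.0470 (sell USD at bid) = BRL 3,674,216.00
BRL 3,674,216.00 × 14.937 (sell BRL at bid) = INR 54,881,764.39
INR 54,881,764.39 ÷ 75.521 (buy USD at ask) = USD 726,708.66

Net result: USD -1,291.34 (no profitable arbitrage after spreads)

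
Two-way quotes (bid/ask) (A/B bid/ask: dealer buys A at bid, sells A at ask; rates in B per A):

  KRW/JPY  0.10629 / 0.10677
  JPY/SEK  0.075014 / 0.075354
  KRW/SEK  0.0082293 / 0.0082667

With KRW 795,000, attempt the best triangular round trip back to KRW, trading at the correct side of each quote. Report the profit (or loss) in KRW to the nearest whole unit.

Net profit: KRW 18,157

Best loop KRW → SEK → JPY → KRW:
KRW 795,000 × 0.0082293 (sell KRW at bid) = SEK 6,542.29
SEK 6,542.29 ÷ 0.075354 (buy JPY at ask) = JPY 86,821
JPY 86,821 ÷ 0.10677 (buy KRW at ask) = KRW 813,157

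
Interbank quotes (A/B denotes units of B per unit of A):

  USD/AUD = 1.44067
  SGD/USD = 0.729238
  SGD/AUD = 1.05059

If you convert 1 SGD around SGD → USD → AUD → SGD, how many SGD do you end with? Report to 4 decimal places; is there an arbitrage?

1.0000 (no arbitrage)

Around SGD → USD → AUD → SGD: 1 × 0.729238 × 1.44067 ÷ 1.05059 = 1.000001
Product ≈ 1 (deviation 0.000%, within rounding noise).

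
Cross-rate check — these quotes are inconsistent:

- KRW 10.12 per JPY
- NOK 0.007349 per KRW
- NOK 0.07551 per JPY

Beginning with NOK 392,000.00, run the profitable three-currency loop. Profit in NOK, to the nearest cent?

Profitable loop is NOK → KRW → JPY → NOK:
NOK 392,000.00 ÷ 0.007349 = KRW 53,340,591
KRW 53,340,591 ÷ 10.12 = JPY 5,270,809
JPY 5,270,809 × 0.07551 = NOK 397,998.81
Profit = NOK 397,998.81 − NOK 392,000.00

Profit: NOK 5,998.81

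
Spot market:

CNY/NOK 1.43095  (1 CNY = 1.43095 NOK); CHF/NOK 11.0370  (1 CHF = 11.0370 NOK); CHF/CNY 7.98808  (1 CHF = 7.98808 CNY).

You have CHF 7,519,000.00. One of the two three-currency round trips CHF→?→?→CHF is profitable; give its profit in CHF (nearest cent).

Profit: CHF 268,102.78

Profitable loop is CHF → CNY → NOK → CHF:
CHF 7,519,000.00 × 7.98808 = CNY 60,062,373.52
CNY 60,062,373.52 × 1.43095 = NOK 85,946,253.39
NOK 85,946,253.39 ÷ 11.0370 = CHF 7,787,102.78
Profit = CHF 7,787,102.78 − CHF 7,519,000.00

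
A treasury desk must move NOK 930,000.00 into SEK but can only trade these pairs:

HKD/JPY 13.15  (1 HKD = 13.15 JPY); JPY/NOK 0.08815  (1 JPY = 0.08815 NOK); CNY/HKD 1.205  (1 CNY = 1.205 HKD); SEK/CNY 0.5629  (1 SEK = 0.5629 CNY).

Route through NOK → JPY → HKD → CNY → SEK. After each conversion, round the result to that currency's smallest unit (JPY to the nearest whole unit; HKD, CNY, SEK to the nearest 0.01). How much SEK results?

NOK 930,000.00 ÷ 0.08815 = JPY 10,550,199
JPY 10,550,199 ÷ 13.15 = HKD 802,296.50
HKD 802,296.50 ÷ 1.205 = CNY 665,806.22
CNY 665,806.22 ÷ 0.5629 = SEK 1,182,814.39

SEK 1,182,814.39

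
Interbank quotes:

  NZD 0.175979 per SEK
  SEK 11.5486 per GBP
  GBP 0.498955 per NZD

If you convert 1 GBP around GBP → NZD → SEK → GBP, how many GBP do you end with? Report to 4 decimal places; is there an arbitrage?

0.9862 (arbitrage exists)

Around GBP → NZD → SEK → GBP: 1 ÷ 0.498955 ÷ 0.175979 ÷ 11.5486 = 0.986162
Product < 1; profitable direction is GBP → SEK → NZD → GBP.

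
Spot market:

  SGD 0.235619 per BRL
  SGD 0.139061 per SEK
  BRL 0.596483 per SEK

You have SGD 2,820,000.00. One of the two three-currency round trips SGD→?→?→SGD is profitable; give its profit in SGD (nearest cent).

Profit: SGD 30,047.77

Profitable loop is SGD → SEK → BRL → SGD:
SGD 2,820,000.00 ÷ 0.139061 = SEK 20,278,870.42
SEK 20,278,870.42 × 0.596483 = BRL 12,096,001.47
BRL 12,096,001.47 × 0.235619 = SGD 2,850,047.77
Profit = SGD 2,850,047.77 − SGD 2,820,000.00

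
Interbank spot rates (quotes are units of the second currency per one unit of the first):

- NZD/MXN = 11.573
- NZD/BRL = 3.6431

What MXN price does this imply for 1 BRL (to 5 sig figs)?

BRL/MXN = 3.1767

1 BRL ÷ 3.6431 = 0.274492 NZD
0.274492 NZD × 11.573 = 3.17669 MXN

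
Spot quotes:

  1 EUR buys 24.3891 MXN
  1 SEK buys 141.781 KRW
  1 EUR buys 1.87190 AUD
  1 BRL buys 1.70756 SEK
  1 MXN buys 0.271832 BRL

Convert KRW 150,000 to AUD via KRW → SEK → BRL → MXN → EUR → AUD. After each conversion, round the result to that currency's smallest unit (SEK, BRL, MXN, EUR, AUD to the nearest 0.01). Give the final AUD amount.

AUD 174.93

KRW 150,000 ÷ 141.781 = SEK 1,057.97
SEK 1,057.97 ÷ 1.70756 = BRL 619.58
BRL 619.58 ÷ 0.271832 = MXN 2,279.28
MXN 2,279.28 ÷ 24.3891 = EUR 93.45
EUR 93.45 × 1.87190 = AUD 174.93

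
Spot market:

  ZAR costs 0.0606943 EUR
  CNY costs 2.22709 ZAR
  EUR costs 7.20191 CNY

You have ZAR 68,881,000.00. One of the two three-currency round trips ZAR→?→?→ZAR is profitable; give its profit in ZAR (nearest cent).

Profit: ZAR 1,875,457.09

Profitable loop is ZAR → CNY → EUR → ZAR:
ZAR 68,881,000.00 ÷ 2.22709 = CNY 30,928,700.68
CNY 30,928,700.68 ÷ 7.20191 = EUR 4,294,513.63
EUR 4,294,513.63 ÷ 0.0606943 = ZAR 70,756,457.09
Profit = ZAR 70,756,457.09 − ZAR 68,881,000.00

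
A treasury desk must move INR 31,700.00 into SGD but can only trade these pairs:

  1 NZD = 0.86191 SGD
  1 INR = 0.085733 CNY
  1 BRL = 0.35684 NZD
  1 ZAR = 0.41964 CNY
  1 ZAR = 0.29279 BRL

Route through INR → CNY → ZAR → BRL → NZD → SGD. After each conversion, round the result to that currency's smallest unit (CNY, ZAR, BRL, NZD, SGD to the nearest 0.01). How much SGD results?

SGD 583.20

INR 31,700.00 × 0.085733 = CNY 2,717.74
CNY 2,717.74 ÷ 0.41964 = ZAR 6,476.36
ZAR 6,476.36 × 0.29279 = BRL 1,896.21
BRL 1,896.21 × 0.35684 = NZD 676.64
NZD 676.64 × 0.86191 = SGD 583.20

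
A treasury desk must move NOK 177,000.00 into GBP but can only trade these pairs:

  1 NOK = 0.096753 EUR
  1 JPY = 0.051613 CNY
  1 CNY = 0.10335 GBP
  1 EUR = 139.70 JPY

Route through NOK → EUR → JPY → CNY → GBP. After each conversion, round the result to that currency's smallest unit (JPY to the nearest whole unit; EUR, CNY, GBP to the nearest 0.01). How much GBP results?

GBP 12,761.56

NOK 177,000.00 × 0.096753 = EUR 17,125.28
EUR 17,125.28 × 139.70 = JPY 2,392,402
JPY 2,392,402 × 0.051613 = CNY 123,479.04
CNY 123,479.04 × 0.10335 = GBP 12,761.56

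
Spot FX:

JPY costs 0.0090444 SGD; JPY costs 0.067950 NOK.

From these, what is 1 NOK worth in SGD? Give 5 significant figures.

1 NOK ÷ 0.067950 = 14.7167 JPY
14.7167 JPY × 0.0090444 = 0.133104 SGD

NOK/SGD = 0.13310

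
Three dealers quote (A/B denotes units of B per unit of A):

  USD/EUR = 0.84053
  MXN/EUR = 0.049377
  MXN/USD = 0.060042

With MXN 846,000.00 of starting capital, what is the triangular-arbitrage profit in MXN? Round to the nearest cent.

Profit: MXN 18,677.25

Profitable loop is MXN → USD → EUR → MXN:
MXN 846,000.00 × 0.060042 = USD 50,795.53
USD 50,795.53 × 0.84053 = EUR 42,695.17
EUR 42,695.17 ÷ 0.049377 = MXN 864,677.25
Profit = MXN 864,677.25 − MXN 846,000.00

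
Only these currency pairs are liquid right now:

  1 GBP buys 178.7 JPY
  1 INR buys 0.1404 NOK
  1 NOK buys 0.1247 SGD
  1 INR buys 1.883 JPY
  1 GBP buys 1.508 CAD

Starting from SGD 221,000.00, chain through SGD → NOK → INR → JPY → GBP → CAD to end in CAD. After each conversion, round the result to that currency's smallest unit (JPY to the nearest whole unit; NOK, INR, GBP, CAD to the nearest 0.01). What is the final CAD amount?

SGD 221,000.00 ÷ 0.1247 = NOK 1,772,253.41
NOK 1,772,253.41 ÷ 0.1404 = INR 12,622,887.54
INR 12,622,887.54 × 1.883 = JPY 23,768,897
JPY 23,768,897 ÷ 178.7 = GBP 133,010.06
GBP 133,010.06 × 1.508 = CAD 200,579.17

CAD 200,579.17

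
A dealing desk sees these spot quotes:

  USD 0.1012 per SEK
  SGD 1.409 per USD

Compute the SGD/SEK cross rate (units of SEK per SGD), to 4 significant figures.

SGD/SEK = 7.013

1 SGD ÷ 1.409 = 0.709723 USD
0.709723 USD ÷ 0.1012 = 7.01308 SEK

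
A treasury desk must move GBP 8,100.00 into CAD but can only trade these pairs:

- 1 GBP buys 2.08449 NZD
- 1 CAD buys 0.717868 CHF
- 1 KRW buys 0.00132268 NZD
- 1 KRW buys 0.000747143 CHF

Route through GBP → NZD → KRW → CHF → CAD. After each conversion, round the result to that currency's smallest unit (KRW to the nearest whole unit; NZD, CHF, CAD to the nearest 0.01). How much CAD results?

CAD 13,285.84

GBP 8,100.00 × 2.08449 = NZD 16,884.37
NZD 16,884.37 ÷ 0.00132268 = KRW 12,765,272
KRW 12,765,272 × 0.000747143 = CHF 9,537.48
CHF 9,537.48 ÷ 0.717868 = CAD 13,285.84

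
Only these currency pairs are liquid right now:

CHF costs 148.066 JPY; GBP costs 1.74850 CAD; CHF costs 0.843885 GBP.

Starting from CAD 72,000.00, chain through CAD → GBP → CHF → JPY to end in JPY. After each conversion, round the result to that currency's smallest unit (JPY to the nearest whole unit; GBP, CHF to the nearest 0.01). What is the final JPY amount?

CAD 72,000.00 ÷ 1.74850 = GBP 41,178.15
GBP 41,178.15 ÷ 0.843885 = CHF 48,795.93
CHF 48,795.93 × 148.066 = JPY 7,225,018

JPY 7,225,018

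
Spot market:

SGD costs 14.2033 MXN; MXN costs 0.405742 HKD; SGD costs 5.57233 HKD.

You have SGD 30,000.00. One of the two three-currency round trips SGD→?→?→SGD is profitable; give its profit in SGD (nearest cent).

Profit: SGD 1,025.85

Profitable loop is SGD → MXN → HKD → SGD:
SGD 30,000.00 × 14.2033 = MXN 426,099.00
MXN 426,099.00 × 0.405742 = HKD 172,886.26
HKD 172,886.26 ÷ 5.57233 = SGD 31,025.85
Profit = SGD 31,025.85 − SGD 30,000.00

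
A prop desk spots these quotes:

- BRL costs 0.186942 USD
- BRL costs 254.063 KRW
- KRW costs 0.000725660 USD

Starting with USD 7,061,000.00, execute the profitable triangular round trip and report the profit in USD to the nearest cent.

Profit: USD 98,760.41

Profitable loop is USD → KRW → BRL → USD:
USD 7,061,000.00 ÷ 0.000725660 = KRW 9,730,452,278
KRW 9,730,452,278 ÷ 254.063 = BRL 38,299,367.79
BRL 38,299,367.79 × 0.186942 = USD 7,159,760.41
Profit = USD 7,159,760.41 − USD 7,061,000.00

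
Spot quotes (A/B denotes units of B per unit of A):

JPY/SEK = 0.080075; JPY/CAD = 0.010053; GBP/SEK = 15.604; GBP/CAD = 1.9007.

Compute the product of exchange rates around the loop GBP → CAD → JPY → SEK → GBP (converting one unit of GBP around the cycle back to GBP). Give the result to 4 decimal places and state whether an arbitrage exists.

0.9702 (arbitrage exists)

Around GBP → CAD → JPY → SEK → GBP: 1 × 1.9007 ÷ 0.010053 × 0.080075 ÷ 15.604 = 0.970239
Product < 1; profitable direction is GBP → SEK → JPY → CAD → GBP.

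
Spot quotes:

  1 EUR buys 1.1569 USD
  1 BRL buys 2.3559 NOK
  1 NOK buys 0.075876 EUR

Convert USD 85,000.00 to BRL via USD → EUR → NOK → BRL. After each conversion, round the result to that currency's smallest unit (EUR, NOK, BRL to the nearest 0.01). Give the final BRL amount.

BRL 411,018.93

USD 85,000.00 ÷ 1.1569 = EUR 73,472.21
EUR 73,472.21 ÷ 0.075876 = NOK 968,319.49
NOK 968,319.49 ÷ 2.3559 = BRL 411,018.93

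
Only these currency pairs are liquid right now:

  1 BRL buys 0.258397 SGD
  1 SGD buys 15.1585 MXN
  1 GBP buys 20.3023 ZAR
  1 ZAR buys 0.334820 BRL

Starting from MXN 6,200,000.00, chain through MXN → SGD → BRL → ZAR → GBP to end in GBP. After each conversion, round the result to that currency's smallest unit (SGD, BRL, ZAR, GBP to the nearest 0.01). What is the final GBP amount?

MXN 6,200,000.00 ÷ 15.1585 = SGD 409,011.45
SGD 409,011.45 ÷ 0.258397 = BRL 1,582,880.03
BRL 1,582,880.03 ÷ 0.334820 = ZAR 4,727,555.19
ZAR 4,727,555.19 ÷ 20.3023 = GBP 232,858.11

GBP 232,858.11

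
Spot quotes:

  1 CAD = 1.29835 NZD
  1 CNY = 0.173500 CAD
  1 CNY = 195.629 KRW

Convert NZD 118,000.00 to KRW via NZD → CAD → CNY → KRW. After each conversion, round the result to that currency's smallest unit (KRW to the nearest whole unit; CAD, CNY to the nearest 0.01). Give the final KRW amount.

NZD 118,000.00 ÷ 1.29835 = CAD 90,884.58
CAD 90,884.58 ÷ 0.173500 = CNY 523,830.43
CNY 523,830.43 × 195.629 = KRW 102,476,423

KRW 102,476,423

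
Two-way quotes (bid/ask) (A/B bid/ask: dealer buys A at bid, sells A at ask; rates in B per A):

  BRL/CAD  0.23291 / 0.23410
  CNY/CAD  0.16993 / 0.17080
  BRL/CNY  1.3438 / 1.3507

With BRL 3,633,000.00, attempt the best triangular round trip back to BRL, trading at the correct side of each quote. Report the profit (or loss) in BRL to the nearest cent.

Best loop BRL → CAD → CNY → BRL:
BRL 3,633,000.00 × 0.23291 (sell BRL at bid) = CAD 846,162.03
CAD 846,162.03 ÷ 0.17080 (buy CNY at ask) = CNY 4,954,110.25
CNY 4,954,110.25 ÷ 1.3507 (buy BRL at ask) = BRL 3,667,809.47

Net profit: BRL 34,809.47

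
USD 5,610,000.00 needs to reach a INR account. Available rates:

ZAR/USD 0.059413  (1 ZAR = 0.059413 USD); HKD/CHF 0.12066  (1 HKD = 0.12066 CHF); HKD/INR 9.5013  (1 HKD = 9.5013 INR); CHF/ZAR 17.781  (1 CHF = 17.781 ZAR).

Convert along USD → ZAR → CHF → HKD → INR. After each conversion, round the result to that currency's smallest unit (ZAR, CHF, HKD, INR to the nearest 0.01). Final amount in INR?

USD 5,610,000.00 ÷ 0.059413 = ZAR 94,423,779.31
ZAR 94,423,779.31 ÷ 17.781 = CHF 5,310,375.08
CHF 5,310,375.08 ÷ 0.12066 = HKD 44,011,064.81
HKD 44,011,064.81 × 9.5013 = INR 418,162,330.08

INR 418,162,330.08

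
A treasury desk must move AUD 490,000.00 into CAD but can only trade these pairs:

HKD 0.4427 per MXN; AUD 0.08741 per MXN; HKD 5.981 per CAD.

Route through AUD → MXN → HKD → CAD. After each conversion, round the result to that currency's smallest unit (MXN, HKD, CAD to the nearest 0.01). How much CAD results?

CAD 414,926.03

AUD 490,000.00 ÷ 0.08741 = MXN 5,605,765.93
MXN 5,605,765.93 × 0.4427 = HKD 2,481,672.58
HKD 2,481,672.58 ÷ 5.981 = CAD 414,926.03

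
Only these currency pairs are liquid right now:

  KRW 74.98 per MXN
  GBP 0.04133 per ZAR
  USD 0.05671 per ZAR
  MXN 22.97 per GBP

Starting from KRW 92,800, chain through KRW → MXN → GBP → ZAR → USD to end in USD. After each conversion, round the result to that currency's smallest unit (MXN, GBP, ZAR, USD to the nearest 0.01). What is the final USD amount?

USD 73.93

KRW 92,800 ÷ 74.98 = MXN 1,237.66
MXN 1,237.66 ÷ 22.97 = GBP 53.88
GBP 53.88 ÷ 0.04133 = ZAR 1,303.65
ZAR 1,303.65 × 0.05671 = USD 73.93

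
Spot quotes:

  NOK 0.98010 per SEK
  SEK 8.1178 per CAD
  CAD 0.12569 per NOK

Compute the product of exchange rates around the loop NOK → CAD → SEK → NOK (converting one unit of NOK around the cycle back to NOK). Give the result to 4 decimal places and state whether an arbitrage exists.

Around NOK → CAD → SEK → NOK: 1 × 0.12569 × 8.1178 × 0.98010 = 1.000022
Product ≈ 1 (deviation 0.002%, within rounding noise).

1.0000 (no arbitrage)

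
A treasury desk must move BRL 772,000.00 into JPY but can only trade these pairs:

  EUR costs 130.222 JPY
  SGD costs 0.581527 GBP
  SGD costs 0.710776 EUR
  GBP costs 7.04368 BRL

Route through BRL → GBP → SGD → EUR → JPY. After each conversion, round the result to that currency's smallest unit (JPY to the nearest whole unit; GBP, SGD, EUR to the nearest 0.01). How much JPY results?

BRL 772,000.00 ÷ 7.04368 = GBP 109,601.80
GBP 109,601.80 ÷ 0.581527 = SGD 188,472.42
SGD 188,472.42 × 0.710776 = EUR 133,961.67
EUR 133,961.67 × 130.222 = JPY 17,444,757

JPY 17,444,757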